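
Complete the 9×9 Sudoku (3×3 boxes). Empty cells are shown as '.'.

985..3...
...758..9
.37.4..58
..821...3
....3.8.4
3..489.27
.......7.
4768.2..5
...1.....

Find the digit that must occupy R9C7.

9

R1C4 = 6: row 1 has {3,5,8,9}; col 4 has {1,2,4,7,8}; box has {3,4,5,7,8} → only 6 remains.
R1C5 = 2: row 1 has {3,5,6,8,9}; col 5 has {1,3,4,5,8}; box has {3,4,5,6,7,8} → only 2 remains.
R1C9 = 1: row 1 has {2,3,5,6,8,9}; col 9 has {3,4,5,7,8,9}; box has {5,8,9} → only 1 remains.
R3C4 = 9: row 3 has {3,4,5,7,8}; col 4 has {1,2,4,6,7,8}; box has {2,3,4,5,6,7,8} → only 9 remains.
R3C6 = 1: row 3 has {3,4,5,7,8,9}; col 6 has {2,3,8,9}; box has {2,3,4,5,6,7,8,9} → only 1 remains.
R5C4 = 5: row 5 has {3,4,8}; col 4 has {1,2,4,6,7,8,9}; box has {1,2,3,4,8,9} → only 5 remains.
R6C3 = 1: row 6 has {2,3,4,7,8,9}; col 3 has {5,6,7,8}; box has {3,8} → only 1 remains.
R7C4 = 3: row 7 has {7}; col 4 has {1,2,4,5,6,7,8,9}; box has {1,2,8} → only 3 remains.
R8C5 = 9: row 8 has {2,4,5,6,7,8}; col 5 has {1,2,3,4,5,8}; box has {1,2,3,8} → only 9 remains.
R1C8 = 4: row 1 has {1,2,3,5,6,8,9}; col 8 has {2,5,7}; box has {1,5,8,9} → only 4 remains.
R7C5 = 6: row 7 has {3,7}; col 5 has {1,2,3,4,5,8,9}; box has {1,2,3,8,9} → only 6 remains.
R7C9 = 2: row 7 has {3,6,7}; col 9 has {1,3,4,5,7,8,9}; box has {5,7} → only 2 remains.
R9C5 = 7: row 9 has {1}; col 5 has {1,2,3,4,5,6,8,9}; box has {1,2,3,6,8,9} → only 7 remains.
R9C9 = 6: row 9 has {1,7}; col 9 has {1,2,3,4,5,7,8,9}; box has {2,5,7} → only 6 remains.
R1C7 = 7: row 1 has {1,2,3,4,5,6,8,9}; col 7 has {8}; box has {1,4,5,8,9} → only 7 remains.
R7C3 = 9: row 7 has {2,3,6,7}; col 3 has {1,5,6,7,8}; box has {4,6,7} → only 9 remains.
R5C3 = 2: row 5 has {3,4,5,8}; col 3 has {1,5,6,7,8,9}; box has {1,3,8} → only 2 remains.
R9C3 = 3: row 9 has {1,6,7}; col 3 has {1,2,5,6,7,8,9}; box has {4,6,7,9} → only 3 remains.
R2C3 = 4: row 2 has {5,7,8,9}; col 3 has {1,2,3,5,6,7,8,9}; box has {3,5,7,8,9} → only 4 remains.
R4C2 = 4: in row 4, 4 can only go here (every other open cell in that row sees a 4).
R5C8 = 1: in row 5, 1 can only go here (every other open cell in that row sees a 1).
R8C8 = 3: row 8 has {2,4,5,6,7,8,9}; col 8 has {1,2,4,5,7}; box has {2,5,6,7} → only 3 remains.
R2C8 = 6: row 2 has {4,5,7,8,9}; col 8 has {1,2,3,4,5,7}; box has {1,4,5,7,8,9} → only 6 remains.
R3C7 = 2: row 3 has {1,3,4,5,7,8,9}; col 7 has {7,8}; box has {1,4,5,6,7,8,9} → only 2 remains.
R4C8 = 9: row 4 has {1,2,3,4,8}; col 8 has {1,2,3,4,5,6,7}; box has {1,2,3,4,7,8} → only 9 remains.
R8C7 = 1: row 8 has {2,3,4,5,6,7,8,9}; col 7 has {2,7,8}; box has {2,3,5,6,7} → only 1 remains.
R9C8 = 8: row 9 has {1,3,6,7}; col 8 has {1,2,3,4,5,6,7,9}; box has {1,2,3,5,6,7} → only 8 remains.
R2C7 = 3: row 2 has {4,5,6,7,8,9}; col 7 has {1,2,7,8}; box has {1,2,4,5,6,7,8,9} → only 3 remains.
R3C1 = 6: row 3 has {1,2,3,4,5,7,8,9}; col 1 has {3,4,9}; box has {3,4,5,7,8,9} → only 6 remains.
R5C1 = 7: row 5 has {1,2,3,4,5,8}; col 1 has {3,4,6,9}; box has {1,2,3,4,8} → only 7 remains.
R5C6 = 6: row 5 has {1,2,3,4,5,7,8}; col 6 has {1,2,3,8,9}; box has {1,2,3,4,5,8,9} → only 6 remains.
R7C7 = 4: row 7 has {2,3,6,7,9}; col 7 has {1,2,3,7,8}; box has {1,2,3,5,6,7,8} → only 4 remains.
R9C7 = 9: row 9 has {1,3,6,7,8}; col 7 has {1,2,3,4,7,8}; box has {1,2,3,4,5,6,7,8} → only 9 remains.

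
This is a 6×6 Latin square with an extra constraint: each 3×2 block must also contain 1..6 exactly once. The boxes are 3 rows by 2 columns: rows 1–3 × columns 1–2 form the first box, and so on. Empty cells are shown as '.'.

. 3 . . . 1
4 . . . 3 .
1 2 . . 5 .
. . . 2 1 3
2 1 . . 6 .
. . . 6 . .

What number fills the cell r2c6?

r6c3 = 1: in row 6, 1 can only go here (every other open cell in that row sees a 1).
r2c4 = 1: in row 2, 1 can only go here (every other open cell in that row sees a 1).
r6c1 = 3: in row 6, 3 can only go here (every other open cell in that row sees a 3).
Singles propagation stalls; r2c6 is still open with candidates {2,6}.
  Try r2c6 = 6: this forces r2c2=5, r2c3=2, r3c6=4, r5c6=5; then row 6 has no cell left for 5 — contradiction.
So r2c6 = 2.

2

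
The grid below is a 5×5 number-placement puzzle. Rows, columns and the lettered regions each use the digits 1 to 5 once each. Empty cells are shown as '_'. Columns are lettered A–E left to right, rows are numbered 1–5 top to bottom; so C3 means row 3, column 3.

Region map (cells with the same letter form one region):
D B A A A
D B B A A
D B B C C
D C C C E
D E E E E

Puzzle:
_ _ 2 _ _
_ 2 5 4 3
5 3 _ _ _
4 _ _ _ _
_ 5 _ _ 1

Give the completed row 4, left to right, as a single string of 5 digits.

41352

E1 = 5 (sole candidate).
A2 = 1 (sole candidate).
B4 = 1: row 4 has {4}; col 2 has {2,3,5}; region has {} → only 1 remains.
C4 = 3: row 4 has {1,4}; col 3 has {2,5}; region has {1} → only 3 remains.
E4 = 2: row 4 has {1,3,4}; col 5 has {1,3,5}; region has {1,5} → only 2 remains.
C5 = 4 (sole candidate).
D5 = 3 (sole candidate).
A1 = 3 (sole candidate).
B1 = 4 (sole candidate).
D1 = 1 (sole candidate).
C3 = 1 (sole candidate).
D3 = 2 (sole candidate).
E3 = 4 (sole candidate).
D4 = 5: row 4 has {1,2,3,4}; col 4 has {1,2,3,4}; region has {1,2,3,4} → only 5 remains.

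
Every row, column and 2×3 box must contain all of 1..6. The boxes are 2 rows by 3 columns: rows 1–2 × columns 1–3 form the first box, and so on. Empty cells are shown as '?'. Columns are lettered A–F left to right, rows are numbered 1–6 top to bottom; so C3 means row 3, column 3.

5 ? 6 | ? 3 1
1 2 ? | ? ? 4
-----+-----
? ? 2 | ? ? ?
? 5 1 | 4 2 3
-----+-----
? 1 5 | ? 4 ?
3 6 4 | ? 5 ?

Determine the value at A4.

B1 = 4 (sole candidate).
D1 = 2 (sole candidate).
C2 = 3 (sole candidate).
E2 = 6 (sole candidate).
B3 = 3 (sole candidate).
E3 = 1 (sole candidate).
A4 = 6: row 4 has {1,2,3,4,5}; col 1 has {1,3,5}; box has {1,2,3,5} → only 6 remains.

6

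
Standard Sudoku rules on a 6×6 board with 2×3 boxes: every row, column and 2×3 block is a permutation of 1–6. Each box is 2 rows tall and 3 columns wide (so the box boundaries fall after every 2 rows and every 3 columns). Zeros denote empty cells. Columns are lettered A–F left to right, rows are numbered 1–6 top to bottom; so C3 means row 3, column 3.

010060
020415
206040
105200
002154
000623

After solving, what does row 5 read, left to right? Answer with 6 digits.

D1 = 3: row 1 has {1,6}; col 4 has {1,2,4,6}; box has {1,4,5,6} → only 3 remains.
F1 = 2: row 1 has {1,3,6}; col 6 has {3,4,5}; box has {1,3,4,5,6} → only 2 remains.
C2 = 3: row 2 has {1,2,4,5}; col 3 has {2,5,6}; box has {1,2} → only 3 remains.
B3 = 3: row 3 has {2,4,6}; col 2 has {1,2}; box has {1,2,5,6} → only 3 remains.
D3 = 5: row 3 has {2,3,4,6}; col 4 has {1,2,3,4,6}; box has {2,4} → only 5 remains.
F3 = 1: row 3 has {2,3,4,5,6}; col 6 has {2,3,4,5}; box has {2,4,5} → only 1 remains.
B4 = 4: row 4 has {1,2,5}; col 2 has {1,2,3}; box has {1,2,3,5,6} → only 4 remains.
E4 = 3: row 4 has {1,2,4,5}; col 5 has {1,2,4,5,6}; box has {1,2,4,5} → only 3 remains.
F4 = 6: row 4 has {1,2,3,4,5}; col 6 has {1,2,3,4,5}; box has {1,2,3,4,5} → only 6 remains.
B5 = 6: row 5 has {1,2,4,5}; col 2 has {1,2,3,4}; box has {2} → only 6 remains.
B6 = 5: row 6 has {2,3,6}; col 2 has {1,2,3,4,6}; box has {2,6} → only 5 remains.
C1 = 4: row 1 has {1,2,3,6}; col 3 has {2,3,5,6}; box has {1,2,3} → only 4 remains.
A2 = 6: row 2 has {1,2,3,4,5}; col 1 has {1,2}; box has {1,2,3,4} → only 6 remains.
A5 = 3: row 5 has {1,2,4,5,6}; col 1 has {1,2,6}; box has {2,5,6} → only 3 remains.

362154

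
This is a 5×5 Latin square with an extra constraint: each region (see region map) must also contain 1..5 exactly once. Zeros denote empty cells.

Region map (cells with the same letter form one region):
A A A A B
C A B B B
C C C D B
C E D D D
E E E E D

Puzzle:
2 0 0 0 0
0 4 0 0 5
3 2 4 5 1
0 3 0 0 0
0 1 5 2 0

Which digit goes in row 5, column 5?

3

row 1, column 2 = 5: row 1 has {2}; col 2 has {1,2,3,4}; region has {2,4} → only 5 remains.
row 2, column 1 = 1: row 2 has {4,5}; col 1 has {2,3}; region has {2,3,4} → only 1 remains.
row 2, column 4 = 3: row 2 has {1,4,5}; col 4 has {2,5}; region has {1,5} → only 3 remains.
row 4, column 1 = 5: row 4 has {3}; col 1 has {1,2,3}; region has {1,2,3,4} → only 5 remains.
row 5, column 1 = 4: row 5 has {1,2,5}; col 1 has {1,2,3,5}; region has {1,2,3,5} → only 4 remains.
row 5, column 5 = 3: row 5 has {1,2,4,5}; col 5 has {1,5}; region has {5} → only 3 remains.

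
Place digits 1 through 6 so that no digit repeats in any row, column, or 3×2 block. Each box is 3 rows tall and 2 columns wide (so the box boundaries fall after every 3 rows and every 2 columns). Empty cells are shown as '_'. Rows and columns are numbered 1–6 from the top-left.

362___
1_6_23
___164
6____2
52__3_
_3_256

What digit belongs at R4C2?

1

R1C5 = 1 (sole candidate).
R1C6 = 5 (sole candidate).
R3C1 = 2 (sole candidate).
R3C2 = 5 (sole candidate).
R3C3 = 3 (sole candidate).
R4C5 = 4 (sole candidate).
R5C6 = 1 (sole candidate).
R6C1 = 4 (sole candidate).
R6C3 = 1 (sole candidate).
R1C4 = 4 (sole candidate).
R2C2 = 4 (sole candidate).
R2C4 = 5 (sole candidate).
R4C2 = 1: row 4 has {2,4,6}; col 2 has {2,3,4,5,6}; box has {2,3,4,5,6} → only 1 remains.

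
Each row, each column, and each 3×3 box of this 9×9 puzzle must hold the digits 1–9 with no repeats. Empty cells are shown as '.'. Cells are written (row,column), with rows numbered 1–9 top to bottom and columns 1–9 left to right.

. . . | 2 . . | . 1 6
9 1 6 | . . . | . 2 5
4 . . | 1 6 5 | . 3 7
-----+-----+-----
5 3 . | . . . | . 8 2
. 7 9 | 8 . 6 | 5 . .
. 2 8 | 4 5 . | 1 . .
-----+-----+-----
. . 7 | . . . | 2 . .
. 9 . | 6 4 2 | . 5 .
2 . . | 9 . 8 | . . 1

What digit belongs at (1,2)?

5

(3,2) = 8: row 3 has {1,3,4,5,6,7}; col 2 has {1,2,3,7,9}; box has {1,4,6,9} → only 8 remains.
(3,3) = 2: row 3 has {1,3,4,5,6,7,8}; col 3 has {6,7,8,9}; box has {1,4,6,8,9} → only 2 remains.
(3,7) = 9: row 3 has {1,2,3,4,5,6,7,8}; col 7 has {1,2,5}; box has {1,2,3,5,6,7} → only 9 remains.
(4,4) = 7: row 4 has {2,3,5,8}; col 4 has {1,2,4,6,8,9}; box has {4,5,6,8} → only 7 remains.
(5,1) = 1: row 5 has {5,6,7,8,9}; col 1 has {2,4,5,9}; box has {2,3,5,7,8,9} → only 1 remains.
(5,8) = 4: row 5 has {1,5,6,7,8,9}; col 8 has {1,2,3,5,8}; box has {1,2,5,8} → only 4 remains.
(5,9) = 3: row 5 has {1,4,5,6,7,8,9}; col 9 has {1,2,5,6,7}; box has {1,2,4,5,8} → only 3 remains.
(6,1) = 6: row 6 has {1,2,4,5,8}; col 1 has {1,2,4,5,9}; box has {1,2,3,5,7,8,9} → only 6 remains.
(6,9) = 9: row 6 has {1,2,4,5,6,8}; col 9 has {1,2,3,5,6,7}; box has {1,2,3,4,5,8} → only 9 remains.
(8,9) = 8: row 8 has {2,4,5,6,9}; col 9 has {1,2,3,5,6,7,9}; box has {1,2,5} → only 8 remains.
(1,2) = 5: row 1 has {1,2,6}; col 2 has {1,2,3,7,8,9}; box has {1,2,4,6,8,9} → only 5 remains.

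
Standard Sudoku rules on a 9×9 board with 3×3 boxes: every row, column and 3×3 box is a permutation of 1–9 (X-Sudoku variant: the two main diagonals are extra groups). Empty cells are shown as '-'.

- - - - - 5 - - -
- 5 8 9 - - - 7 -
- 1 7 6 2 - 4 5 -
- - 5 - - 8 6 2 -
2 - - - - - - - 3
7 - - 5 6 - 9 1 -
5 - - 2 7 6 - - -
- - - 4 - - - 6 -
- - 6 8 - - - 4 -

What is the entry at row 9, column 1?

3

row 3, column 6 = 3: row 3 has {1,2,4,5,6,7}; col 6 has {5,6,8}; box has {2,5,6,9} → only 3 remains.
row 5, column 8 = 8: row 5 has {2,3}; col 8 has {1,2,4,5,6,7}; box has {1,2,3,6,9} → only 8 remains.
row 6, column 9 = 4: row 6 has {1,5,6,7,9}; col 9 has {3}; box has {1,2,3,6,8,9} → only 4 remains.
row 3, column 1 = 9: row 3 has {1,2,3,4,5,6,7}; col 1 has {2,5,7}; box has {1,5,7,8} → only 9 remains.
row 3, column 9 = 8: row 3 has {1,2,3,4,5,6,7,9}; col 9 has {3,4}; box has {4,5,7} → only 8 remains.
row 4, column 9 = 7: row 4 has {2,5,6,8}; col 9 has {3,4,8}; box has {1,2,3,4,6,8,9} → only 7 remains.
row 5, column 7 = 5: row 5 has {2,3,8}; col 7 has {4,6,9}; box has {1,2,3,4,6,7,8,9} → only 5 remains.
row 6, column 3 = 3: row 6 has {1,4,5,6,7,9}; col 3 has {5,6,7,8}; box has {2,5,7} → only 3 remains.
row 6, column 6 = 2: row 6 has {1,3,4,5,6,7,9}; col 6 has {3,5,6,8}; box has {5,6,8}; main diagonal has {5,6,7} → only 2 remains.
row 6, column 2 = 8: row 6 has {1,2,3,4,5,6,7,9}; col 2 has {1,5}; box has {2,3,5,7} → only 8 remains.
row 1, column 4 = 7: in row 1, 7 can only go here (every other open cell in that row sees a 7).
row 1, column 5 = 8: in row 1, 8 can only go here (every other open cell in that row sees an 8).
row 5, column 4 = 1: row 5 has {2,3,5,8}; col 4 has {2,4,5,6,7,8,9}; box has {2,5,6,8} → only 1 remains.
row 5, column 5 = 9: row 5 has {1,2,3,5,8}; col 5 has {2,6,7,8}; box has {1,2,5,6,8}; main diagonal has {2,5,6,7}; anti-diagonal has {4,5,7,8} → only 9 remains.
row 7, column 3 = 1: row 7 has {2,5,6,7}; col 3 has {3,5,6,7,8}; box has {5,6}; anti-diagonal has {4,5,7,8,9} → only 1 remains.
row 7, column 9 = 9: row 7 has {1,2,5,6,7}; col 9 has {3,4,7,8}; box has {4,6} → only 9 remains.
row 9, column 1 = 3: row 9 has {4,6,8}; col 1 has {2,5,7,9}; box has {1,5,6}; anti-diagonal has {1,4,5,7,8,9} → only 3 remains.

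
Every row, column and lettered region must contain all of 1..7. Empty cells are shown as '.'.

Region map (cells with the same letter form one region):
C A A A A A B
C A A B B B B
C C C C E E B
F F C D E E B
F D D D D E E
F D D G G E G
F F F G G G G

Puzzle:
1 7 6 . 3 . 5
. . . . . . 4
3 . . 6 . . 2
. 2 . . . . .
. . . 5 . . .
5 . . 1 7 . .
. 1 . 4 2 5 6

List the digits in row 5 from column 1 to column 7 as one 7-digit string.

R1C4 = 2 (sole candidate).
R1C6 = 4 (sole candidate).
R2C2 = 5 (sole candidate).
R2C3 = 1 (sole candidate).
R2C5 = 6 (sole candidate).
R3C2 = 4 (sole candidate).
R6C7 = 3 (sole candidate).
R7C1 = 7 (sole candidate).
R7C3 = 3 (sole candidate).
R2C1 = 2 (sole candidate).
R6C2 = 6 (sole candidate).
R6C6 = 2 (sole candidate).
R5C2 = 3: row 5 has {5}; col 2 has {1,2,4,5,6,7}; region has {5,6} → only 3 remains.
R6C3 = 4 (sole candidate).
R4C4 = 7 (sole candidate).
R4C7 = 1 (sole candidate).
R5C3 = 2: row 5 has {3,5}; col 3 has {1,3,4,6}; region has {3,4,5,6,7} → only 2 remains.
R5C5 = 1: row 5 has {2,3,5}; col 5 has {2,3,6,7}; region has {2,3,4,5,6,7} → only 1 remains.
R5C7 = 7: row 5 has {1,2,3,5}; col 7 has {1,2,3,4,5,6}; region has {2} → only 7 remains.
R2C4 = 3 (sole candidate).
R2C6 = 7 (sole candidate).
R3C5 = 5 (sole candidate).
R3C6 = 1 (sole candidate).
R4C3 = 5 (sole candidate).
R4C5 = 4 (sole candidate).
R5C6 = 6: row 5 has {1,2,3,5,7}; col 6 has {1,2,4,5,7}; region has {1,2,4,5,7} → only 6 remains.
R3C3 = 7 (sole candidate).
R4C1 = 6 (sole candidate).
R4C6 = 3 (sole candidate).
R5C1 = 4: row 5 has {1,2,3,5,6,7}; col 1 has {1,2,3,5,6,7}; region has {1,2,3,5,6,7} → only 4 remains.

4325167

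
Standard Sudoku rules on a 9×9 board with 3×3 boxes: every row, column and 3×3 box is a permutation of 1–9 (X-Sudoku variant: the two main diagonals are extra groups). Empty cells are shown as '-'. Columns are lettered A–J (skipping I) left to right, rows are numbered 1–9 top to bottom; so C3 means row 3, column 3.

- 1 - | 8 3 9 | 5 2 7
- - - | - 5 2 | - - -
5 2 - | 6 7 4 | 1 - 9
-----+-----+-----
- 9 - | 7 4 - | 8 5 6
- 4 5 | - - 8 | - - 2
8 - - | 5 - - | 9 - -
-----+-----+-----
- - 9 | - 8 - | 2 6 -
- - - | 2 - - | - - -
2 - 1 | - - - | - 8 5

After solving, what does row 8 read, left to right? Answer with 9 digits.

D2 = 1: row 2 has {2,5}; col 4 has {2,5,6,7,8}; box has {2,3,4,5,6,7,8,9} → only 1 remains.
H3 = 3: row 3 has {1,2,4,5,6,7,9}; col 8 has {2,5,6,8}; box has {1,2,5,7,9} → only 3 remains.
F4 = 3: row 4 has {4,5,6,7,8,9}; col 6 has {2,4,8,9}; box has {4,5,7,8}; anti-diagonal has {1,2,5,7,9} → only 3 remains.
D5 = 9: row 5 has {2,4,5,8}; col 4 has {1,2,5,6,7,8}; box has {3,4,5,7,8} → only 9 remains.
E5 = 6: row 5 has {2,4,5,8,9}; col 5 has {3,4,5,7,8}; box has {3,4,5,7,8,9}; main diagonal has {2,5,7}; anti-diagonal has {1,2,3,5,7,9} → only 6 remains.
F6 = 1: row 6 has {5,8,9}; col 6 has {2,3,4,8,9}; box has {3,4,5,6,7,8,9}; main diagonal has {2,5,6,7} → only 1 remains.
B8 = 8: row 8 has {2}; col 2 has {1,2,4,9}; box has {1,2,9}; anti-diagonal has {1,2,3,5,6,7,9} → only 8 remains.
E9 = 9: row 9 has {1,2,5,8}; col 5 has {3,4,5,6,7,8}; box has {2,8} → only 9 remains.
A1 = 4: row 1 has {1,2,3,5,7,8,9}; col 1 has {2,5,8}; box has {1,2,5}; main diagonal has {1,2,5,6,7} → only 4 remains.
C1 = 6: row 1 has {1,2,3,4,5,7,8,9}; col 3 has {1,5,9}; box has {1,2,4,5} → only 6 remains.
B2 = 3: row 2 has {1,2,5}; col 2 has {1,2,4,8,9}; box has {1,2,4,5,6}; main diagonal has {1,2,4,5,6,7} → only 3 remains.
H2 = 4: row 2 has {1,2,3,5}; col 8 has {2,3,5,6,8}; box has {1,2,3,5,7,9}; anti-diagonal has {1,2,3,5,6,7,8,9} → only 4 remains.
J2 = 8: row 2 has {1,2,3,4,5}; col 9 has {2,5,6,7,9}; box has {1,2,3,4,5,7,9} → only 8 remains.
C3 = 8: row 3 has {1,2,3,4,5,6,7,9}; col 3 has {1,5,6,9}; box has {1,2,3,4,5,6}; main diagonal has {1,2,3,4,5,6,7} → only 8 remains.
A4 = 1: row 4 has {3,4,5,6,7,8,9}; col 1 has {2,4,5,8}; box has {4,5,8,9} → only 1 remains.
C4 = 2: row 4 has {1,3,4,5,6,7,8,9}; col 3 has {1,5,6,8,9}; box has {1,4,5,8,9} → only 2 remains.
E6 = 2: row 6 has {1,5,8,9}; col 5 has {3,4,5,6,7,8,9}; box has {1,3,4,5,6,7,8,9} → only 2 remains.
H6 = 7: row 6 has {1,2,5,8,9}; col 8 has {2,3,4,5,6,8}; box has {2,5,6,8,9} → only 7 remains.
E8 = 1: row 8 has {2,8}; col 5 has {2,3,4,5,6,7,8,9}; box has {2,8,9} → only 1 remains.
H8 = 9: row 8 has {1,2,8}; col 8 has {2,3,4,5,6,7,8}; box has {2,5,6,8}; main diagonal has {1,2,3,4,5,6,7,8} → only 9 remains.
C2 = 7: row 2 has {1,2,3,4,5,8}; col 3 has {1,2,5,6,8,9}; box has {1,2,3,4,5,6,8} → only 7 remains.
G2 = 6: row 2 has {1,2,3,4,5,7,8}; col 7 has {1,2,5,8,9}; box has {1,2,3,4,5,7,8,9} → only 6 remains.
G5 = 3: row 5 has {2,4,5,6,8,9}; col 7 has {1,2,5,6,8,9}; box has {2,5,6,7,8,9} → only 3 remains.
H5 = 1: row 5 has {2,3,4,5,6,8,9}; col 8 has {2,3,4,5,6,7,8,9}; box has {2,3,5,6,7,8,9} → only 1 remains.
B6 = 6: row 6 has {1,2,5,7,8,9}; col 2 has {1,2,3,4,8,9}; box has {1,2,4,5,8,9} → only 6 remains.
C6 = 3: row 6 has {1,2,5,6,7,8,9}; col 3 has {1,2,5,6,7,8,9}; box has {1,2,4,5,6,8,9} → only 3 remains.
J6 = 4: row 6 has {1,2,3,5,6,7,8,9}; col 9 has {2,5,6,7,8,9}; box has {1,2,3,5,6,7,8,9} → only 4 remains.
C8 = 4: row 8 has {1,2,8,9}; col 3 has {1,2,3,5,6,7,8,9}; box has {1,2,8,9} → only 4 remains.
G8 = 7: row 8 has {1,2,4,8,9}; col 7 has {1,2,3,5,6,8,9}; box has {2,5,6,8,9} → only 7 remains.
J8 = 3: row 8 has {1,2,4,7,8,9}; col 9 has {2,4,5,6,7,8,9}; box has {2,5,6,7,8,9} → only 3 remains.
B9 = 7: row 9 has {1,2,5,8,9}; col 2 has {1,2,3,4,6,8,9}; box has {1,2,4,8,9} → only 7 remains.
F9 = 6: row 9 has {1,2,5,7,8,9}; col 6 has {1,2,3,4,8,9}; box has {1,2,8,9} → only 6 remains.
G9 = 4: row 9 has {1,2,5,6,7,8,9}; col 7 has {1,2,3,5,6,7,8,9}; box has {2,3,5,6,7,8,9} → only 4 remains.
A2 = 9: row 2 has {1,2,3,4,5,6,7,8}; col 1 has {1,2,4,5,8}; box has {1,2,3,4,5,6,7,8} → only 9 remains.
A5 = 7: row 5 has {1,2,3,4,5,6,8,9}; col 1 has {1,2,4,5,8,9}; box has {1,2,3,4,5,6,8,9} → only 7 remains.
A7 = 3: row 7 has {2,6,8,9}; col 1 has {1,2,4,5,7,8,9}; box has {1,2,4,7,8,9} → only 3 remains.
B7 = 5: row 7 has {2,3,6,8,9}; col 2 has {1,2,3,4,6,7,8,9}; box has {1,2,3,4,7,8,9} → only 5 remains.
D7 = 4: row 7 has {2,3,5,6,8,9}; col 4 has {1,2,5,6,7,8,9}; box has {1,2,6,8,9} → only 4 remains.
F7 = 7: row 7 has {2,3,4,5,6,8,9}; col 6 has {1,2,3,4,6,8,9}; box has {1,2,4,6,8,9} → only 7 remains.
J7 = 1: row 7 has {2,3,4,5,6,7,8,9}; col 9 has {2,3,4,5,6,7,8,9}; box has {2,3,4,5,6,7,8,9} → only 1 remains.
A8 = 6: row 8 has {1,2,3,4,7,8,9}; col 1 has {1,2,3,4,5,7,8,9}; box has {1,2,3,4,5,7,8,9} → only 6 remains.
F8 = 5: row 8 has {1,2,3,4,6,7,8,9}; col 6 has {1,2,3,4,6,7,8,9}; box has {1,2,4,6,7,8,9} → only 5 remains.

684215793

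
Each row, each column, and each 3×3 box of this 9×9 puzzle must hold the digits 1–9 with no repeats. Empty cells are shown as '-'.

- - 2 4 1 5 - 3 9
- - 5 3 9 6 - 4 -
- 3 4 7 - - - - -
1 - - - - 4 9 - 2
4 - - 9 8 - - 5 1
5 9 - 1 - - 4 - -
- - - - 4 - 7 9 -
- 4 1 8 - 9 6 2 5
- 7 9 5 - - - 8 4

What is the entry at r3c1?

9

r1c7 = 8: row 1 has {1,2,3,4,5,9}; col 7 has {4,6,7,9}; box has {3,4,9} → only 8 remains.
r2c9 = 7: row 2 has {3,4,5,6,9}; col 9 has {1,2,4,5,9}; box has {3,4,8,9} → only 7 remains.
r3c5 = 2: row 3 has {3,4,7}; col 5 has {1,4,8,9}; box has {1,3,4,5,6,7,9} → only 2 remains.
r3c6 = 8: row 3 has {2,3,4,7}; col 6 has {4,5,6,9}; box has {1,2,3,4,5,6,7,9} → only 8 remains.
r3c9 = 6: row 3 has {2,3,4,7,8}; col 9 has {1,2,4,5,7,9}; box has {3,4,7,8,9} → only 6 remains.
r4c4 = 6: row 4 has {1,2,4,9}; col 4 has {1,3,4,5,7,8,9}; box has {1,4,8,9} → only 6 remains.
r4c8 = 7: row 4 has {1,2,4,6,9}; col 8 has {2,3,4,5,8,9}; box has {1,2,4,5,9} → only 7 remains.
r5c7 = 3: row 5 has {1,4,5,8,9}; col 7 has {4,6,7,8,9}; box has {1,2,4,5,7,9} → only 3 remains.
r6c8 = 6: row 6 has {1,4,5,9}; col 8 has {2,3,4,5,7,8,9}; box has {1,2,3,4,5,7,9} → only 6 remains.
r6c9 = 8: row 6 has {1,4,5,6,9}; col 9 has {1,2,4,5,6,7,9}; box has {1,2,3,4,5,6,7,9} → only 8 remains.
r7c4 = 2: row 7 has {4,7,9}; col 4 has {1,3,4,5,6,7,8,9}; box has {4,5,8,9} → only 2 remains.
r7c9 = 3: row 7 has {2,4,7,9}; col 9 has {1,2,4,5,6,7,8,9}; box has {2,4,5,6,7,8,9} → only 3 remains.
r8c1 = 3: row 8 has {1,2,4,5,6,8,9}; col 1 has {1,4,5}; box has {1,4,7,9} → only 3 remains.
r8c5 = 7: row 8 has {1,2,3,4,5,6,8,9}; col 5 has {1,2,4,8,9}; box has {2,4,5,8,9} → only 7 remains.
r9c7 = 1: row 9 has {4,5,7,8,9}; col 7 has {3,4,6,7,8,9}; box has {2,3,4,5,6,7,8,9} → only 1 remains.
r1c2 = 6: row 1 has {1,2,3,4,5,8,9}; col 2 has {3,4,7,9}; box has {2,3,4,5} → only 6 remains.
r2c1 = 8: row 2 has {3,4,5,6,7,9}; col 1 has {1,3,4,5}; box has {2,3,4,5,6} → only 8 remains.
r2c2 = 1: row 2 has {3,4,5,6,7,8,9}; col 2 has {3,4,6,7,9}; box has {2,3,4,5,6,8} → only 1 remains.
r2c7 = 2: row 2 has {1,3,4,5,6,7,8,9}; col 7 has {1,3,4,6,7,8,9}; box has {3,4,6,7,8,9} → only 2 remains.
r3c1 = 9: row 3 has {2,3,4,6,7,8}; col 1 has {1,3,4,5,8}; box has {1,2,3,4,5,6,8} → only 9 remains.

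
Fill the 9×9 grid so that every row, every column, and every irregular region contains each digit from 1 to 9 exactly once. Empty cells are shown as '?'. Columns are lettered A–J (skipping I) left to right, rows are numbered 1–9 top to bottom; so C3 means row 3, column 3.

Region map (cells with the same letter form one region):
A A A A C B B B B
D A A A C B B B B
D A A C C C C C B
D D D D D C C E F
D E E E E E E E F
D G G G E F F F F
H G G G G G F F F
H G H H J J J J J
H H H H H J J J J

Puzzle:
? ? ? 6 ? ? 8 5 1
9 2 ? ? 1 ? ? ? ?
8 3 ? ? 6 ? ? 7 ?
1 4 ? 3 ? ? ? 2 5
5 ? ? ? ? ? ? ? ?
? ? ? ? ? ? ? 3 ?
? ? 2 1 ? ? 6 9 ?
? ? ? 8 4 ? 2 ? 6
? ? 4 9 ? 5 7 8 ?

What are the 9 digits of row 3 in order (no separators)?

831264579

E4 = 7 (sole candidate).
G4 = 9 (sole candidate).
H8 = 1 (sole candidate).
J9 = 3 (sole candidate).
C4 = 6 (sole candidate).
F4 = 8 (sole candidate).
A6 = 2 (sole candidate).
F8 = 9 (sole candidate).
A9 = 6 (sole candidate).
B9 = 1 (sole candidate).
E9 = 2 (sole candidate).
E1 = 3 (sole candidate).
F1 = 2 (hidden single in row 1).
F3 = 4: row 3 has {3,6,7,8}; col 6 has {2,5,8,9}; region has {1,3,6,7,8,9} → only 4 remains.
G3 = 5: row 3 has {3,4,6,7,8}; col 7 has {2,6,7,8,9}; region has {1,3,4,6,7,8,9} → only 5 remains.
J3 = 9: row 3 has {3,4,5,6,7,8}; col 9 has {1,3,5,6}; region has {1,2,5,8} → only 9 remains.
C3 = 1: row 3 has {3,4,5,6,7,8,9}; col 3 has {2,4,6}; region has {2,3,6} → only 1 remains.
D3 = 2: row 3 has {1,3,4,5,6,7,8,9}; col 4 has {1,3,6,8,9}; region has {1,3,4,5,6,7,8,9} → only 2 remains.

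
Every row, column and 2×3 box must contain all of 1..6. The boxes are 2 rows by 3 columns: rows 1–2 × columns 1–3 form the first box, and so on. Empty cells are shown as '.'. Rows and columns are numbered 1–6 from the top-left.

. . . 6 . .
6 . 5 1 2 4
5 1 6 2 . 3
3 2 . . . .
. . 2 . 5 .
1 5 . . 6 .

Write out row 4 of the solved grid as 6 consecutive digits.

r1c5 = 3 (sole candidate).
r1c6 = 5 (sole candidate).
r2c2 = 3 (sole candidate).
r3c5 = 4 (sole candidate).
r4c3 = 4: row 4 has {2,3}; col 3 has {2,5,6}; box has {1,2,3,5,6} → only 4 remains.
r4c4 = 5: row 4 has {2,3,4}; col 4 has {1,2,6}; box has {2,3,4} → only 5 remains.
r4c5 = 1: row 4 has {2,3,4,5}; col 5 has {2,3,4,5,6}; box has {2,3,4,5} → only 1 remains.
r4c6 = 6: row 4 has {1,2,3,4,5}; col 6 has {3,4,5}; box has {1,2,3,4,5} → only 6 remains.

324516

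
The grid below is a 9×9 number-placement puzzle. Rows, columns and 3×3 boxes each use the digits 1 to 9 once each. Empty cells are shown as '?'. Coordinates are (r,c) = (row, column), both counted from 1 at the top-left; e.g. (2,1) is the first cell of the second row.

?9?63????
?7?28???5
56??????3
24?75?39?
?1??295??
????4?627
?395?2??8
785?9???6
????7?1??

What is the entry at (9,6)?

(3,5) = 1: row 3 has {3,5,6}; col 5 has {2,3,4,5,7,8,9}; box has {2,3,6,8} → only 1 remains.
(4,9) = 1: row 4 has {2,3,4,5,7,9}; col 9 has {3,5,6,7,8}; box has {2,3,5,6,7,9} → only 1 remains.
(5,9) = 4: row 5 has {1,2,5,9}; col 9 has {1,3,5,6,7,8}; box has {1,2,3,5,6,7,9} → only 4 remains.
(6,2) = 5: row 6 has {2,4,6,7}; col 2 has {1,3,4,6,7,8,9}; box has {1,2,4} → only 5 remains.
(7,5) = 6: row 7 has {2,3,5,8,9}; col 5 has {1,2,3,4,5,7,8,9}; box has {2,5,7,9} → only 6 remains.
(9,2) = 2: row 9 has {1,7}; col 2 has {1,3,4,5,6,7,8,9}; box has {3,5,7,8,9} → only 2 remains.
(9,9) = 9: row 9 has {1,2,7}; col 9 has {1,3,4,5,6,7,8}; box has {1,6,8} → only 9 remains.
(1,9) = 2: row 1 has {3,6,9}; col 9 has {1,3,4,5,6,7,8,9}; box has {3,5} → only 2 remains.
(2,6) = 4: row 2 has {2,5,7,8}; col 6 has {2,9}; box has {1,2,3,6,8} → only 4 remains.
(2,7) = 9: row 2 has {2,4,5,7,8}; col 7 has {1,3,5,6}; box has {2,3,5} → only 9 remains.
(3,4) = 9: row 3 has {1,3,5,6}; col 4 has {2,5,6,7}; box has {1,2,3,4,6,8} → only 9 remains.
(3,6) = 7: row 3 has {1,3,5,6,9}; col 6 has {2,4,9}; box has {1,2,3,4,6,8,9} → only 7 remains.
(5,8) = 8: row 5 has {1,2,4,5,9}; col 8 has {2,9}; box has {1,2,3,4,5,6,7,9} → only 8 remains.
(1,6) = 5: row 1 has {2,3,6,9}; col 6 has {2,4,7,9}; box has {1,2,3,4,6,7,8,9} → only 5 remains.
(3,8) = 4: row 3 has {1,3,5,6,7,9}; col 8 has {2,8,9}; box has {2,3,5,9} → only 4 remains.
(5,4) = 3: row 5 has {1,2,4,5,8,9}; col 4 has {2,5,6,7,9}; box has {2,4,5,7,9} → only 3 remains.
(7,8) = 7: row 7 has {2,3,5,6,8,9}; col 8 has {2,4,8,9}; box has {1,6,8,9} → only 7 remains.
(8,8) = 3: row 8 has {5,6,7,8,9}; col 8 has {2,4,7,8,9}; box has {1,6,7,8,9} → only 3 remains.
(9,8) = 5: row 9 has {1,2,7,9}; col 8 has {2,3,4,7,8,9}; box has {1,3,6,7,8,9} → only 5 remains.
(1,8) = 1: row 1 has {2,3,5,6,9}; col 8 has {2,3,4,5,7,8,9}; box has {2,3,4,5,9} → only 1 remains.
(2,8) = 6: row 2 has {2,4,5,7,8,9}; col 8 has {1,2,3,4,5,7,8,9}; box has {1,2,3,4,5,9} → only 6 remains.
(3,7) = 8: row 3 has {1,3,4,5,6,7,9}; col 7 has {1,3,5,6,9}; box has {1,2,3,4,5,6,9} → only 8 remains.
(5,1) = 6: row 5 has {1,2,3,4,5,8,9}; col 1 has {2,5,7}; box has {1,2,4,5} → only 6 remains.
(5,3) = 7: row 5 has {1,2,3,4,5,6,8,9}; col 3 has {5,9}; box has {1,2,4,5,6} → only 7 remains.
(7,7) = 4: row 7 has {2,3,5,6,7,8,9}; col 7 has {1,3,5,6,8,9}; box has {1,3,5,6,7,8,9} → only 4 remains.
(8,6) = 1: row 8 has {3,5,6,7,8,9}; col 6 has {2,4,5,7,9}; box has {2,5,6,7,9} → only 1 remains.
(8,7) = 2: row 8 has {1,3,5,6,7,8,9}; col 7 has {1,3,4,5,6,8,9}; box has {1,3,4,5,6,7,8,9} → only 2 remains.
(9,1) = 4: row 9 has {1,2,5,7,9}; col 1 has {2,5,6,7}; box has {2,3,5,7,8,9} → only 4 remains.
(9,3) = 6: row 9 has {1,2,4,5,7,9}; col 3 has {5,7,9}; box has {2,3,4,5,7,8,9} → only 6 remains.
(9,4) = 8: row 9 has {1,2,4,5,6,7,9}; col 4 has {2,3,5,6,7,9}; box has {1,2,5,6,7,9} → only 8 remains.
(9,6) = 3: row 9 has {1,2,4,5,6,7,8,9}; col 6 has {1,2,4,5,7,9}; box has {1,2,5,6,7,8,9} → only 3 remains.

3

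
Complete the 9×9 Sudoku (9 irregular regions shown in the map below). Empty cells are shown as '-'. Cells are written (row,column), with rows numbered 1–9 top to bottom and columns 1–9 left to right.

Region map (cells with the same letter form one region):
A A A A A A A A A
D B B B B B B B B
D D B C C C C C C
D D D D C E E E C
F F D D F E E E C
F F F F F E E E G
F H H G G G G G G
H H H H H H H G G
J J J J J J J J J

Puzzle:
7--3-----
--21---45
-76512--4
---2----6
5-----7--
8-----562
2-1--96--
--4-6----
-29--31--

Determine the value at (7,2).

8

(2,1) = 6: in row 2, 6 can only go here (every other open cell in that row sees a 6).
(9,1) = 4: row 9 has {1,2,3,9}; col 1 has {2,5,6,7,8}; region has {1,2,3,9} → only 4 remains.
(4,5) = 7: in row 4, 7 can only go here (every other open cell in that row sees a 7).
(2,6) = 7: in row 2, 7 can only go here (every other open cell in that row sees a 7).
(5,8) = 2: in row 5, 2 can only go here (every other open cell in that row sees a 2).
(5,2) = 6: in row 5, 6 can only go here (every other open cell in that row sees a 6).
(1,6) = 6: in row 1, 6 can only go here (every other open cell in that row sees a 6).
(5,6) = 1: in row 5, 1 can only go here (every other open cell in that row sees a 1).
(6,6) = 4: row 6 has {2,5,6,8}; col 6 has {1,2,3,6,7,9}; region has {1,2,5,6,7} → only 4 remains.
(4,6) = 8: row 4 has {2,6,7}; col 6 has {1,2,3,4,6,7,9}; region has {1,2,4,5,6,7} → only 8 remains.
(8,6) = 5: row 8 has {4,6}; col 6 has {1,2,3,4,6,7,8,9}; region has {1,4,6} → only 5 remains.
(4,2) = 4: in row 4, 4 can only go here (every other open cell in that row sees a 4).
(4,1) = 1: in row 4, 1 can only go here (every other open cell in that row sees a 1).
(4,3) = 5: in row 4, 5 can only go here (every other open cell in that row sees a 5).
(1,3) = 8: row 1 has {3,6,7}; col 3 has {1,2,4,5,6,9}; region has {3,6,7} → only 8 remains.
(5,3) = 3: row 5 has {1,2,5,6,7}; col 3 has {1,2,4,5,6,8,9}; region has {1,2,4,5,6,7} → only 3 remains.
(6,3) = 7: row 6 has {2,4,5,6,8}; col 3 has {1,2,3,4,5,6,8,9}; region has {2,5,6,8} → only 7 remains.
(6,4) = 9: row 6 has {2,4,5,6,7,8}; col 4 has {1,2,3,5}; region has {2,5,6,7,8} → only 9 remains.
(6,5) = 3: row 6 has {2,4,5,6,7,8,9}; col 5 has {1,6,7}; region has {2,5,6,7,8,9} → only 3 remains.
(3,1) = 9: row 3 has {1,2,4,5,6,7}; col 1 has {1,2,4,5,6,7,8}; region has {1,2,3,4,5,6,7} → only 9 remains.
(5,4) = 8: row 5 has {1,2,3,5,6,7}; col 4 has {1,2,3,5,9}; region has {1,2,3,4,5,6,7,9} → only 8 remains.
(5,5) = 4: row 5 has {1,2,3,5,6,7,8}; col 5 has {1,3,6,7}; region has {2,3,5,6,7,8,9} → only 4 remains.
(5,9) = 9: row 5 has {1,2,3,4,5,6,7,8}; col 9 has {2,4,5,6}; region has {1,2,4,5,6,7} → only 9 remains.
(6,2) = 1: row 6 has {2,3,4,5,6,7,8,9}; col 2 has {2,4,6,7}; region has {2,3,4,5,6,7,8,9} → only 1 remains.
(8,1) = 3: row 8 has {4,5,6}; col 1 has {1,2,4,5,6,7,8,9}; region has {1,4,5,6} → only 3 remains.
(8,4) = 7: row 8 has {3,4,5,6}; col 4 has {1,2,3,5,8,9}; region has {1,3,4,5,6} → only 7 remains.
(9,4) = 6: row 9 has {1,2,3,4,9}; col 4 has {1,2,3,5,7,8,9}; region has {1,2,3,4,9} → only 6 remains.
(1,9) = 1: row 1 has {3,6,7,8}; col 9 has {2,4,5,6,9}; region has {3,6,7,8} → only 1 remains.
(7,2) = 8: row 7 has {1,2,6,9}; col 2 has {1,2,4,6,7}; region has {1,3,4,5,6,7} → only 8 remains.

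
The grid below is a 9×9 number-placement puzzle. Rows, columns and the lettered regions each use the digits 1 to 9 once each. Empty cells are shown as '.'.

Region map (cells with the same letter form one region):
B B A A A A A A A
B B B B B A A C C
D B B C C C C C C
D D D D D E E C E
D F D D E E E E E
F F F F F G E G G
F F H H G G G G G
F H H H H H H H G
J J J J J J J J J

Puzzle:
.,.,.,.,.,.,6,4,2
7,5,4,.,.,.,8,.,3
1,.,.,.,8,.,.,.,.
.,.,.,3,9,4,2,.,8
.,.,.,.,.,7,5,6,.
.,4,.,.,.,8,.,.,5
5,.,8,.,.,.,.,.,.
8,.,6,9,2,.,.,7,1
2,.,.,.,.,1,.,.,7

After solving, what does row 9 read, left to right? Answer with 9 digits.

269451387

row 2, column 6 = 9: row 2 has {3,4,5,7,8}; col 6 has {1,4,7,8}; region has {2,4,6,8} → only 9 remains.
row 4, column 1 = 6: row 4 has {2,3,4,8,9}; col 1 has {1,2,5,7,8}; region has {1,3,9} → only 6 remains.
row 4, column 2 = 7: row 4 has {2,3,4,6,8,9}; col 2 has {4,5}; region has {1,3,6,9} → only 7 remains.
row 4, column 3 = 5: row 4 has {2,3,4,6,7,8,9}; col 3 has {4,6,8}; region has {1,3,6,7,9} → only 5 remains.
row 4, column 8 = 1: row 4 has {2,3,4,5,6,7,8,9}; col 8 has {4,6,7}; region has {3,8} → only 1 remains.
row 5, column 1 = 4: row 5 has {5,6,7}; col 1 has {1,2,5,6,7,8}; region has {1,3,5,6,7,9} → only 4 remains.
row 5, column 3 = 2: row 5 has {4,5,6,7}; col 3 has {4,5,6,8}; region has {1,3,4,5,6,7,9} → only 2 remains.
row 5, column 4 = 8: row 5 has {2,4,5,6,7}; col 4 has {3,9}; region has {1,2,3,4,5,6,7,9} → only 8 remains.
row 5, column 9 = 9: row 5 has {2,4,5,6,7,8}; col 9 has {1,2,3,5,7,8}; region has {2,4,5,6,7,8} → only 9 remains.
row 8, column 2 = 3: row 8 has {1,2,6,7,8,9}; col 2 has {4,5,7}; region has {2,6,7,8,9} → only 3 remains.
row 8, column 6 = 5: row 8 has {1,2,3,6,7,8,9}; col 6 has {1,4,7,8,9}; region has {2,3,6,7,8,9} → only 5 remains.
row 8, column 7 = 4: row 8 has {1,2,3,5,6,7,8,9}; col 7 has {2,5,6,8}; region has {2,3,5,6,7,8,9} → only 4 remains.
row 1, column 6 = 3: row 1 has {2,4,6}; col 6 has {1,4,5,7,8,9}; region has {2,4,6,8,9} → only 3 remains.
row 2, column 8 = 2: row 2 has {3,4,5,7,8,9}; col 8 has {1,4,6,7}; region has {1,3,8} → only 2 remains.
row 3, column 6 = 6: row 3 has {1,8}; col 6 has {1,3,4,5,7,8,9}; region has {1,2,3,8} → only 6 remains.
row 3, column 9 = 4: row 3 has {1,6,8}; col 9 has {1,2,3,5,7,8,9}; region has {1,2,3,6,8} → only 4 remains.
row 5, column 2 = 1: row 5 has {2,4,5,6,7,8,9}; col 2 has {3,4,5,7}; region has {4,5,8} → only 1 remains.
row 5, column 5 = 3: row 5 has {1,2,4,5,6,7,8,9}; col 5 has {2,8,9}; region has {2,4,5,6,7,8,9} → only 3 remains.
row 6, column 7 = 1: row 6 has {4,5,8}; col 7 has {2,4,5,6,8}; region has {2,3,4,5,6,7,8,9} → only 1 remains.
row 7, column 4 = 1: row 7 has {5,8}; col 4 has {3,8,9}; region has {2,3,4,5,6,7,8,9} → only 1 remains.
row 7, column 6 = 2: row 7 has {1,5,8}; col 6 has {1,3,4,5,6,7,8,9}; region has {1,5,8} → only 2 remains.
row 7, column 9 = 6: row 7 has {1,2,5,8}; col 9 has {1,2,3,4,5,7,8,9}; region has {1,2,5,8} → only 6 remains.
row 1, column 1 = 9: row 1 has {2,3,4,6}; col 1 has {1,2,4,5,6,7,8}; region has {4,5,7} → only 9 remains.
row 1, column 2 = 8: row 1 has {2,3,4,6,9}; col 2 has {1,3,4,5,7}; region has {4,5,7,9} → only 8 remains.
row 2, column 4 = 6: row 2 has {2,3,4,5,7,8,9}; col 4 has {1,3,8,9}; region has {4,5,7,8,9} → only 6 remains.
row 2, column 5 = 1: row 2 has {2,3,4,5,6,7,8,9}; col 5 has {2,3,8,9}; region has {4,5,6,7,8,9} → only 1 remains.
row 3, column 2 = 2: row 3 has {1,4,6,8}; col 2 has {1,3,4,5,7,8}; region has {1,4,5,6,7,8,9} → only 2 remains.
row 3, column 3 = 3: row 3 has {1,2,4,6,8}; col 3 has {2,4,5,6,8}; region has {1,2,4,5,6,7,8,9} → only 3 remains.
row 6, column 1 = 3: row 6 has {1,4,5,8}; col 1 has {1,2,4,5,6,7,8,9}; region has {1,4,5,8} → only 3 remains.
row 6, column 8 = 9: row 6 has {1,3,4,5,8}; col 8 has {1,2,4,6,7}; region has {1,2,5,6,8} → only 9 remains.
row 7, column 2 = 9: row 7 has {1,2,5,6,8}; col 2 has {1,2,3,4,5,7,8}; region has {1,3,4,5,8} → only 9 remains.
row 7, column 8 = 3: row 7 has {1,2,5,6,8,9}; col 8 has {1,2,4,6,7,9}; region has {1,2,5,6,8,9} → only 3 remains.
row 9, column 2 = 6: row 9 has {1,2,7}; col 2 has {1,2,3,4,5,7,8,9}; region has {1,2,7} → only 6 remains.
row 9, column 3 = 9: row 9 has {1,2,6,7}; col 3 has {2,3,4,5,6,8}; region has {1,2,6,7} → only 9 remains.
row 9, column 7 = 3: row 9 has {1,2,6,7,9}; col 7 has {1,2,4,5,6,8}; region has {1,2,6,7,9} → only 3 remains.
row 3, column 8 = 5: row 3 has {1,2,3,4,6,8}; col 8 has {1,2,3,4,6,7,9}; region has {1,2,3,4,6,8} → only 5 remains.
row 6, column 3 = 7: row 6 has {1,3,4,5,8,9}; col 3 has {2,3,4,5,6,8,9}; region has {1,3,4,5,8,9} → only 7 remains.
row 6, column 4 = 2: row 6 has {1,3,4,5,7,8,9}; col 4 has {1,3,6,8,9}; region has {1,3,4,5,7,8,9} → only 2 remains.
row 6, column 5 = 6: row 6 has {1,2,3,4,5,7,8,9}; col 5 has {1,2,3,8,9}; region has {1,2,3,4,5,7,8,9} → only 6 remains.
row 7, column 7 = 7: row 7 has {1,2,3,5,6,8,9}; col 7 has {1,2,3,4,5,6,8}; region has {1,2,3,5,6,8,9} → only 7 remains.
row 9, column 8 = 8: row 9 has {1,2,3,6,7,9}; col 8 has {1,2,3,4,5,6,7,9}; region has {1,2,3,6,7,9} → only 8 remains.
row 1, column 3 = 1: row 1 has {2,3,4,6,8,9}; col 3 has {2,3,4,5,6,7,8,9}; region has {2,3,4,6,8,9} → only 1 remains.
row 3, column 4 = 7: row 3 has {1,2,3,4,5,6,8}; col 4 has {1,2,3,6,8,9}; region has {1,2,3,4,5,6,8} → only 7 remains.
row 3, column 7 = 9: row 3 has {1,2,3,4,5,6,7,8}; col 7 has {1,2,3,4,5,6,7,8}; region has {1,2,3,4,5,6,7,8} → only 9 remains.
row 7, column 5 = 4: row 7 has {1,2,3,5,6,7,8,9}; col 5 has {1,2,3,6,8,9}; region has {1,2,3,5,6,7,8,9} → only 4 remains.
row 9, column 5 = 5: row 9 has {1,2,3,6,7,8,9}; col 5 has {1,2,3,4,6,8,9}; region has {1,2,3,6,7,8,9} → only 5 remains.
row 1, column 4 = 5: row 1 has {1,2,3,4,6,8,9}; col 4 has {1,2,3,6,7,8,9}; region has {1,2,3,4,6,8,9} → only 5 remains.
row 1, column 5 = 7: row 1 has {1,2,3,4,5,6,8,9}; col 5 has {1,2,3,4,5,6,8,9}; region has {1,2,3,4,5,6,8,9} → only 7 remains.
row 9, column 4 = 4: row 9 has {1,2,3,5,6,7,8,9}; col 4 has {1,2,3,5,6,7,8,9}; region has {1,2,3,5,6,7,8,9} → only 4 remains.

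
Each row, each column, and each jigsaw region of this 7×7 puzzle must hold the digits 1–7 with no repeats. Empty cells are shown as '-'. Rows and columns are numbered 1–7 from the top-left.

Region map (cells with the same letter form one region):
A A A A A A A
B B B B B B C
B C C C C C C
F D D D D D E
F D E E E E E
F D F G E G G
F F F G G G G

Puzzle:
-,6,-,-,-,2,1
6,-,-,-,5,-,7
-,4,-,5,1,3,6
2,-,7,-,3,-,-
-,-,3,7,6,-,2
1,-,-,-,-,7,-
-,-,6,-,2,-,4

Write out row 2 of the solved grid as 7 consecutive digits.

6312547

row 3, column 1 = 7 (sole candidate).
row 3, column 3 = 2 (sole candidate).
row 4, column 7 = 5 (sole candidate).
row 6, column 5 = 4 (sole candidate).
row 6, column 7 = 3 (sole candidate).
row 7, column 4 = 1 (sole candidate).
row 7, column 6 = 5 (sole candidate).
row 1, column 5 = 7 (sole candidate).
row 4, column 2 = 1 (sole candidate).
row 5, column 2 = 5 (sole candidate).
row 5, column 6 = 1 (sole candidate).
row 6, column 2 = 2 (sole candidate).
row 6, column 3 = 5 (sole candidate).
row 6, column 4 = 6 (sole candidate).
row 7, column 1 = 3 (sole candidate).
row 7, column 2 = 7 (sole candidate).
row 1, column 3 = 4 (sole candidate).
row 1, column 4 = 3 (sole candidate).
row 2, column 2 = 3: row 2 has {5,6,7}; col 2 has {1,2,4,5,6,7}; region has {5,6,7} → only 3 remains.
row 2, column 3 = 1: row 2 has {3,5,6,7}; col 3 has {2,3,4,5,6,7}; region has {3,5,6,7} → only 1 remains.
row 2, column 6 = 4: row 2 has {1,3,5,6,7}; col 6 has {1,2,3,5,7}; region has {1,3,5,6,7} → only 4 remains.
row 4, column 4 = 4 (sole candidate).
row 4, column 6 = 6 (sole candidate).
row 5, column 1 = 4 (sole candidate).
row 1, column 1 = 5 (sole candidate).
row 2, column 4 = 2: row 2 has {1,3,4,5,6,7}; col 4 has {1,3,4,5,6,7}; region has {1,3,4,5,6,7} → only 2 remains.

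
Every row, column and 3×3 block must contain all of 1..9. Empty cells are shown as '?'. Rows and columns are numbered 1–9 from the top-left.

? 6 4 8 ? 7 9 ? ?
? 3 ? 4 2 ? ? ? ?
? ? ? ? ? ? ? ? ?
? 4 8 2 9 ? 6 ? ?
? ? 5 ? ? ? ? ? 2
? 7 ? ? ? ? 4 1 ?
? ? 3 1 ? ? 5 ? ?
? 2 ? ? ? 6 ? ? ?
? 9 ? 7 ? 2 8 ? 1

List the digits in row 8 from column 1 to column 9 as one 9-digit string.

521386794

R5C2 = 1 (sole candidate).
R7C2 = 8 (sole candidate).
R7C5 = 4 (sole candidate).
R7C6 = 9 (sole candidate).
R9C3 = 6 (sole candidate).
R3C2 = 5 (sole candidate).
R4C1 = 3 (sole candidate).
R7C1 = 7 (sole candidate).
R7C9 = 6 (sole candidate).
R8C3 = 1: row 8 has {2,6}; col 3 has {3,4,5,6,8}; box has {2,3,6,7,8,9} → only 1 remains.
R7C8 = 2 (sole candidate).
R1C1 = 2 (hidden single in row 1).
R1C5 = 1 (hidden single in row 1).
R2C6 = 5 (sole candidate).
R3C6 = 3 (sole candidate).
R4C6 = 1 (sole candidate).
R6C6 = 8 (sole candidate).
R3C5 = 6 (sole candidate).
R5C6 = 4 (sole candidate).
R3C4 = 9 (sole candidate).
R3C3 = 7 (sole candidate).
R2C3 = 9 (sole candidate).
R6C3 = 2 (sole candidate).
R2C8 = 6 (hidden single in row 2).
R3C7 = 2 (hidden single in row 3).
R3C1 = 1 (hidden single in row 3).
R2C1 = 8 (sole candidate).
R2C9 = 7 (sole candidate).
R4C9 = 5 (sole candidate).
R1C9 = 3 (sole candidate).
R2C7 = 1 (sole candidate).
R4C8 = 7 (sole candidate).
R5C7 = 3 (sole candidate).
R6C9 = 9 (sole candidate).
R8C7 = 7: row 8 has {1,2,6}; col 7 has {1,2,3,4,5,6,8,9}; box has {1,2,5,6,8} → only 7 remains.
R8C9 = 4: row 8 has {1,2,6,7}; col 9 has {1,2,3,5,6,7,9}; box has {1,2,5,6,7,8} → only 4 remains.
R9C8 = 3 (sole candidate).
R1C8 = 5 (sole candidate).
R3C9 = 8 (sole candidate).
R5C4 = 6 (sole candidate).
R5C5 = 7 (sole candidate).
R5C8 = 8 (sole candidate).
R6C1 = 6 (sole candidate).
R8C1 = 5: row 8 has {1,2,4,6,7}; col 1 has {1,2,3,6,7,8}; box has {1,2,3,6,7,8,9} → only 5 remains.
R8C4 = 3: row 8 has {1,2,4,5,6,7}; col 4 has {1,2,4,6,7,8,9}; box has {1,2,4,6,7,9} → only 3 remains.
R8C5 = 8: row 8 has {1,2,3,4,5,6,7}; col 5 has {1,2,4,6,7,9}; box has {1,2,3,4,6,7,9} → only 8 remains.
R8C8 = 9: row 8 has {1,2,3,4,5,6,7,8}; col 8 has {1,2,3,5,6,7,8}; box has {1,2,3,4,5,6,7,8} → only 9 remains.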